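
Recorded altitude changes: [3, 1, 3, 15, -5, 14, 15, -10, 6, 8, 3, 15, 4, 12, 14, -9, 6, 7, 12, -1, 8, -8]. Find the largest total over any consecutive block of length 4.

3 1 3 15 → sum 22
1 3 15 -5 → sum 14
3 15 -5 14 → sum 27
15 -5 14 15 → sum 39
-5 14 15 -10 → sum 14
14 15 -10 6 → sum 25
15 -10 6 8 → sum 19
-10 6 8 3 → sum 7
6 8 3 15 → sum 32
8 3 15 4 → sum 30
3 15 4 12 → sum 34
15 4 12 14 → sum 45
4 12 14 -9 → sum 21
12 14 -9 6 → sum 23
14 -9 6 7 → sum 18
-9 6 7 12 → sum 16
6 7 12 -1 → sum 24
7 12 -1 8 → sum 26
12 -1 8 -8 → sum 11
Largest of these is 45.

45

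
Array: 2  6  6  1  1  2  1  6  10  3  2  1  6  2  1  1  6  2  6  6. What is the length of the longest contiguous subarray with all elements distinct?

add 2: [2] len 1
add 6: [2, 6] len 2
add 6 (repeat 6, move left end past it): [6] len 1
add 1: [6, 1] len 2
add 1 (repeat 1, move left end past it): [1] len 1
add 2: [1, 2] len 2
add 1 (repeat 1, move left end past it): [2, 1] len 2
add 6: [2, 1, 6] len 3
add 10: [2, 1, 6, 10] len 4
add 3: [2, 1, 6, 10, 3] len 5
add 2 (repeat 2, move left end past it): [1, 6, 10, 3, 2] len 5
add 1 (repeat 1, move left end past it): [6, 10, 3, 2, 1] len 5
add 6 (repeat 6, move left end past it): [10, 3, 2, 1, 6] len 5
add 2 (repeat 2, move left end past it): [1, 6, 2] len 3
add 1 (repeat 1, move left end past it): [6, 2, 1] len 3
add 1 (repeat 1, move left end past it): [1] len 1
add 6: [1, 6] len 2
add 2: [1, 6, 2] len 3
add 6 (repeat 6, move left end past it): [2, 6] len 2
add 6 (repeat 6, move left end past it): [6] len 1
Longest all-distinct length: 5.

5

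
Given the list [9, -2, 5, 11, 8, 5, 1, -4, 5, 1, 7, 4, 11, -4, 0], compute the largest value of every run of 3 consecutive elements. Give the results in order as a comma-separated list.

9, 11, 11, 11, 8, 5, 5, 5, 7, 7, 11, 11, 11

[9, -2, 5] → max 9
[-2, 5, 11] → max 11
[5, 11, 8] → max 11
[11, 8, 5] → max 11
[8, 5, 1] → max 8
[5, 1, -4] → max 5
[1, -4, 5] → max 5
[-4, 5, 1] → max 5
[5, 1, 7] → max 7
[1, 7, 4] → max 7
[7, 4, 11] → max 11
[4, 11, -4] → max 11
[11, -4, 0] → max 11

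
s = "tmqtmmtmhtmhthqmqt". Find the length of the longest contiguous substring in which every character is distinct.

[t] len 1
[t, m] len 2
[t, m, q] len 3
[m, q, t] len 3
[q, t, m] len 3
[m] len 1
[m, t] len 2
[t, m] len 2
[t, m, h] len 3
[m, h, t] len 3
[h, t, m] len 3
[t, m, h] len 3
[m, h, t] len 3
[t, h] len 2
[t, h, q] len 3
[t, h, q, m] len 4
[m, q] len 2
[m, q, t] len 3
Longest all-distinct length: 4.

4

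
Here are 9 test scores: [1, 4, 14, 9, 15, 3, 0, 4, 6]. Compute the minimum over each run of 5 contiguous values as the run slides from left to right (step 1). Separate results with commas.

1, 3, 0, 0, 0

(1, 4, 14, 9, 15) → min 1
(4, 14, 9, 15, 3) → min 3
(14, 9, 15, 3, 0) → min 0
(9, 15, 3, 0, 4) → min 0
(15, 3, 0, 4, 6) → min 0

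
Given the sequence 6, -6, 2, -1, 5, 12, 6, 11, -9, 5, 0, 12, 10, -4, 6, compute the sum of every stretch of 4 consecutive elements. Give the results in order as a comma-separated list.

(6, -6, 2, -1) → sum 1
(-6, 2, -1, 5) → sum 0
(2, -1, 5, 12) → sum 18
(-1, 5, 12, 6) → sum 22
(5, 12, 6, 11) → sum 34
(12, 6, 11, -9) → sum 20
(6, 11, -9, 5) → sum 13
(11, -9, 5, 0) → sum 7
(-9, 5, 0, 12) → sum 8
(5, 0, 12, 10) → sum 27
(0, 12, 10, -4) → sum 18
(12, 10, -4, 6) → sum 24

1, 0, 18, 22, 34, 20, 13, 7, 8, 27, 18, 24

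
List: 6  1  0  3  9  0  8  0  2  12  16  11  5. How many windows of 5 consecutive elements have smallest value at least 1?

(6, 1, 0, 3, 9) → min 0
(1, 0, 3, 9, 0) → min 0
(0, 3, 9, 0, 8) → min 0
(3, 9, 0, 8, 0) → min 0
(9, 0, 8, 0, 2) → min 0
(0, 8, 0, 2, 12) → min 0
(8, 0, 2, 12, 16) → min 0
(0, 2, 12, 16, 11) → min 0
(2, 12, 16, 11, 5) → min 2  ≥ 1 ✓
1 window satisfy the condition.

1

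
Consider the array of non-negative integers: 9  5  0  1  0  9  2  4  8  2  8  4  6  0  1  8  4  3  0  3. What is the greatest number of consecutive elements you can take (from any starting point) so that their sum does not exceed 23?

7

add 9: [9] sum 9, len 1
add 5: [9, 5] sum 14, len 2
add 0: [9, 5, 0] sum 14, len 3
add 1: [9, 5, 0, 1] sum 15, len 4
add 0: [9, 5, 0, 1, 0] sum 15, len 5
add 9: [5, 0, 1, 0, 9] sum 15, len 5
add 2: [5, 0, 1, 0, 9, 2] sum 17, len 6
add 4: [5, 0, 1, 0, 9, 2, 4] sum 21, len 7
add 8: [0, 9, 2, 4, 8] sum 23, len 5
add 2: [2, 4, 8, 2] sum 16, len 4
add 8: [4, 8, 2, 8] sum 22, len 4
add 4: [8, 2, 8, 4] sum 22, len 4
add 6: [2, 8, 4, 6] sum 20, len 4
add 0: [2, 8, 4, 6, 0] sum 20, len 5
add 1: [2, 8, 4, 6, 0, 1] sum 21, len 6
add 8: [4, 6, 0, 1, 8] sum 19, len 5
add 4: [4, 6, 0, 1, 8, 4] sum 23, len 6
add 3: [6, 0, 1, 8, 4, 3] sum 22, len 6
add 0: [6, 0, 1, 8, 4, 3, 0] sum 22, len 7
add 3: [0, 1, 8, 4, 3, 0, 3] sum 19, len 7
Longest length seen: 7.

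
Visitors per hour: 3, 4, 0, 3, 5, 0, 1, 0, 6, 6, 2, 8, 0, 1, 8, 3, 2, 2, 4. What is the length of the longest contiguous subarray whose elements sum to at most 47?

16

add 3: [3] sum 3, len 1
add 4: [3, 4] sum 7, len 2
add 0: [3, 4, 0] sum 7, len 3
add 3: [3, 4, 0, 3] sum 10, len 4
add 5: [3, 4, 0, 3, 5] sum 15, len 5
add 0: [3, 4, 0, 3, 5, 0] sum 15, len 6
add 1: [3, 4, 0, 3, 5, 0, 1] sum 16, len 7
add 0: [3, 4, 0, 3, 5, 0, 1, 0] sum 16, len 8
add 6: [3, 4, 0, 3, 5, 0, 1, 0, 6] sum 22, len 9
add 6: [3, 4, 0, 3, 5, 0, 1, 0, 6, 6] sum 28, len 10
add 2: [3, 4, 0, 3, 5, 0, 1, 0, 6, 6, 2] sum 30, len 11
add 8: [3, 4, 0, 3, 5, 0, 1, 0, 6, 6, 2, 8] sum 38, len 12
add 0: [3, 4, 0, 3, 5, 0, 1, 0, 6, 6, 2, 8, 0] sum 38, len 13
add 1: [3, 4, 0, 3, 5, 0, 1, 0, 6, 6, 2, 8, 0, 1] sum 39, len 14
add 8: [3, 4, 0, 3, 5, 0, 1, 0, 6, 6, 2, 8, 0, 1, 8] sum 47, len 15
add 3: [4, 0, 3, 5, 0, 1, 0, 6, 6, 2, 8, 0, 1, 8, 3] sum 47, len 15
add 2: [0, 3, 5, 0, 1, 0, 6, 6, 2, 8, 0, 1, 8, 3, 2] sum 45, len 15
add 2: [0, 3, 5, 0, 1, 0, 6, 6, 2, 8, 0, 1, 8, 3, 2, 2] sum 47, len 16
add 4: [0, 1, 0, 6, 6, 2, 8, 0, 1, 8, 3, 2, 2, 4] sum 43, len 14
Longest length seen: 16.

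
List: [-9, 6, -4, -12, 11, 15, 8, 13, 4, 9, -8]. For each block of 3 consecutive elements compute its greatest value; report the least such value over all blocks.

6

-9 6 -4 → max 6
6 -4 -12 → max 6
-4 -12 11 → max 11
-12 11 15 → max 15
11 15 8 → max 15
15 8 13 → max 15
8 13 4 → max 13
13 4 9 → max 13
4 9 -8 → max 9
Least of these is 6.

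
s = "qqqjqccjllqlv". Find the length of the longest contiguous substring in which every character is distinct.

add q: [q] len 1
add q (repeat q, move left end past it): [q] len 1
add q (repeat q, move left end past it): [q] len 1
add j: [q, j] len 2
add q (repeat q, move left end past it): [j, q] len 2
add c: [j, q, c] len 3
add c (repeat c, move left end past it): [c] len 1
add j: [c, j] len 2
add l: [c, j, l] len 3
add l (repeat l, move left end past it): [l] len 1
add q: [l, q] len 2
add l (repeat l, move left end past it): [q, l] len 2
add v: [q, l, v] len 3
Longest all-distinct length: 3.

3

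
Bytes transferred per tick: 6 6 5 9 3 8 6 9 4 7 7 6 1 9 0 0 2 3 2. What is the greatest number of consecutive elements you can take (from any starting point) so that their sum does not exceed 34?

9

[6] sum 6 len 1
[6, 6] sum 12 len 2
[6, 6, 5] sum 17 len 3
[6, 6, 5, 9] sum 26 len 4
[6, 6, 5, 9, 3] sum 29 len 5
[6, 5, 9, 3, 8] sum 31 len 5
[5, 9, 3, 8, 6] sum 31 len 5
[3, 8, 6, 9] sum 26 len 4
[3, 8, 6, 9, 4] sum 30 len 5
[8, 6, 9, 4, 7] sum 34 len 5
[6, 9, 4, 7, 7] sum 33 len 5
[9, 4, 7, 7, 6] sum 33 len 5
[9, 4, 7, 7, 6, 1] sum 34 len 6
[4, 7, 7, 6, 1, 9] sum 34 len 6
[4, 7, 7, 6, 1, 9, 0] sum 34 len 7
[4, 7, 7, 6, 1, 9, 0, 0] sum 34 len 8
[7, 7, 6, 1, 9, 0, 0, 2] sum 32 len 8
[7, 6, 1, 9, 0, 0, 2, 3] sum 28 len 8
[7, 6, 1, 9, 0, 0, 2, 3, 2] sum 30 len 9
Longest length seen: 9.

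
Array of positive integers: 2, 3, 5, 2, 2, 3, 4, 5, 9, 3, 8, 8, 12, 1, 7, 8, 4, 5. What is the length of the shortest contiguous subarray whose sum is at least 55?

8

Extend right; whenever the sum reaches 55, record the length and shrink from the left:
add 2: running sum 2 < 55
add 3: running sum 5 < 55
add 5: running sum 10 < 55
add 2: running sum 12 < 55
add 2: running sum 14 < 55
add 3: running sum 17 < 55
add 4: running sum 21 < 55
add 5: running sum 26 < 55
add 9: running sum 35 < 55
add 3: running sum 38 < 55
add 8: running sum 46 < 55
add 8: running sum 54 < 55
add 12: shortest ending here [2, 2, 3, 4, 5, 9, 3, 8, 8, 12] sum 56, len 10
add 1: shortest ending here [2, 3, 4, 5, 9, 3, 8, 8, 12, 1] sum 55, len 10
add 7: shortest ending here [4, 5, 9, 3, 8, 8, 12, 1, 7] sum 57, len 9
add 8: shortest ending here [9, 3, 8, 8, 12, 1, 7, 8] sum 56, len 8
add 4: shortest ending here [9, 3, 8, 8, 12, 1, 7, 8, 4] sum 60, len 9
add 5: shortest ending here [3, 8, 8, 12, 1, 7, 8, 4, 5] sum 56, len 9
Shortest qualifying length: 8.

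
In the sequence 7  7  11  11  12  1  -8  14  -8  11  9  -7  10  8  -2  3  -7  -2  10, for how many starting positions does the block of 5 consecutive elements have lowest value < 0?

13

7 7 11 11 12 → min 7
7 11 11 12 1 → min 1
11 11 12 1 -8 → min -8  < 0 ✓
11 12 1 -8 14 → min -8  < 0 ✓
12 1 -8 14 -8 → min -8  < 0 ✓
1 -8 14 -8 11 → min -8  < 0 ✓
-8 14 -8 11 9 → min -8  < 0 ✓
14 -8 11 9 -7 → min -8  < 0 ✓
-8 11 9 -7 10 → min -8  < 0 ✓
11 9 -7 10 8 → min -7  < 0 ✓
9 -7 10 8 -2 → min -7  < 0 ✓
-7 10 8 -2 3 → min -7  < 0 ✓
10 8 -2 3 -7 → min -7  < 0 ✓
8 -2 3 -7 -2 → min -7  < 0 ✓
-2 3 -7 -2 10 → min -7  < 0 ✓
13 windows satisfy the condition.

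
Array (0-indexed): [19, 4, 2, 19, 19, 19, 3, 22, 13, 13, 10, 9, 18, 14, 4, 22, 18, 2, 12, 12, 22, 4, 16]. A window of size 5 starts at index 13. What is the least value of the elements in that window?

Elements at indices 13..17: 14, 4, 22, 18, 2
min(14, 4, 22, 18, 2) = 2

2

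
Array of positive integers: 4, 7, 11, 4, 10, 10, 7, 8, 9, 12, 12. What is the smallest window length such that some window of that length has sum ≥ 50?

add 4: running sum 4 < 50
add 7: running sum 11 < 50
add 11: running sum 22 < 50
add 4: running sum 26 < 50
add 10: running sum 36 < 50
add 10: running sum 46 < 50
end 6: [4, 7, 11, 4, 10, 10, 7] sum 53, len 7
end 7: [11, 4, 10, 10, 7, 8] sum 50, len 6
end 8: [11, 4, 10, 10, 7, 8, 9] sum 59, len 7
end 9: [10, 10, 7, 8, 9, 12] sum 56, len 6
end 10: [10, 7, 8, 9, 12, 12] sum 58, len 6
Shortest qualifying length: 6.

6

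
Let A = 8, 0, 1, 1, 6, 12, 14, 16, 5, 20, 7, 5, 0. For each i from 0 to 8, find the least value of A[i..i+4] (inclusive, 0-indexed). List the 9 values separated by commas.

0, 0, 1, 1, 5, 5, 5, 5, 0

Sliding a size-5 window across the 13 values:
(8, 0, 1, 1, 6) → min 0
(0, 1, 1, 6, 12) → min 0
(1, 1, 6, 12, 14) → min 1
(1, 6, 12, 14, 16) → min 1
(6, 12, 14, 16, 5) → min 5
(12, 14, 16, 5, 20) → min 5
(14, 16, 5, 20, 7) → min 5
(16, 5, 20, 7, 5) → min 5
(5, 20, 7, 5, 0) → min 0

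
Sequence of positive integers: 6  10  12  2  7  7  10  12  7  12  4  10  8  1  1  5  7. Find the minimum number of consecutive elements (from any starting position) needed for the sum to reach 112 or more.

16

Extend right; whenever the sum reaches 112, record the length and shrink from the left:
add 6: running sum 6 < 112
add 10: running sum 16 < 112
add 12: running sum 28 < 112
add 2: running sum 30 < 112
add 7: running sum 37 < 112
add 7: running sum 44 < 112
add 10: running sum 54 < 112
add 12: running sum 66 < 112
add 7: running sum 73 < 112
add 12: running sum 85 < 112
add 4: running sum 89 < 112
add 10: running sum 99 < 112
add 8: running sum 107 < 112
add 1: running sum 108 < 112
add 1: running sum 109 < 112
add 5: shortest ending here [6, 10, 12, 2, 7, 7, 10, 12, 7, 12, 4, 10, 8, 1, 1, 5] sum 114, len 16
add 7: shortest ending here [10, 12, 2, 7, 7, 10, 12, 7, 12, 4, 10, 8, 1, 1, 5, 7] sum 115, len 16
Shortest qualifying length: 16.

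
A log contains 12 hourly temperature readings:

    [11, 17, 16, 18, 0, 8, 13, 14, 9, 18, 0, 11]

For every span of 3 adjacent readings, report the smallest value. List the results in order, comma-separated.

11, 16, 0, 0, 0, 8, 9, 9, 0, 0

(11, 17, 16) → min 11
(17, 16, 18) → min 16
(16, 18, 0) → min 0
(18, 0, 8) → min 0
(0, 8, 13) → min 0
(8, 13, 14) → min 8
(13, 14, 9) → min 9
(14, 9, 18) → min 9
(9, 18, 0) → min 0
(18, 0, 11) → min 0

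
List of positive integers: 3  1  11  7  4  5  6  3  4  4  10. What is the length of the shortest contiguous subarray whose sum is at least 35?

add 3: running sum 3 < 35
add 1: running sum 4 < 35
add 11: running sum 15 < 35
add 7: running sum 22 < 35
add 4: running sum 26 < 35
add 5: running sum 31 < 35
add 6: shortest ending here [3, 1, 11, 7, 4, 5, 6] sum 37, len 7
add 3: shortest ending here [11, 7, 4, 5, 6, 3] sum 36, len 6
add 4: shortest ending here [11, 7, 4, 5, 6, 3, 4] sum 40, len 7
add 4: shortest ending here [11, 7, 4, 5, 6, 3, 4, 4] sum 44, len 8
add 10: shortest ending here [4, 5, 6, 3, 4, 4, 10] sum 36, len 7
Shortest qualifying length: 6.

6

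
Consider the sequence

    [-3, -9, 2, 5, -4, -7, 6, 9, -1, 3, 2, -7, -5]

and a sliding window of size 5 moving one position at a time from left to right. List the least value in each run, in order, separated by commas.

[-3, -9, 2, 5, -4] → min -9
[-9, 2, 5, -4, -7] → min -9
[2, 5, -4, -7, 6] → min -7
[5, -4, -7, 6, 9] → min -7
[-4, -7, 6, 9, -1] → min -7
[-7, 6, 9, -1, 3] → min -7
[6, 9, -1, 3, 2] → min -1
[9, -1, 3, 2, -7] → min -7
[-1, 3, 2, -7, -5] → min -7

-9, -9, -7, -7, -7, -7, -1, -7, -7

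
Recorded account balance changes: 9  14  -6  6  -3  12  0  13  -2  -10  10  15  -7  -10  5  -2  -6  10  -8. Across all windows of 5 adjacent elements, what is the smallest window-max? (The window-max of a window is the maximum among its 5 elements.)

5

(9, 14, -6, 6, -3) → max 14
(14, -6, 6, -3, 12) → max 14
(-6, 6, -3, 12, 0) → max 12
(6, -3, 12, 0, 13) → max 13
(-3, 12, 0, 13, -2) → max 13
(12, 0, 13, -2, -10) → max 13
(0, 13, -2, -10, 10) → max 13
(13, -2, -10, 10, 15) → max 15
(-2, -10, 10, 15, -7) → max 15
(-10, 10, 15, -7, -10) → max 15
(10, 15, -7, -10, 5) → max 15
(15, -7, -10, 5, -2) → max 15
(-7, -10, 5, -2, -6) → max 5
(-10, 5, -2, -6, 10) → max 10
(5, -2, -6, 10, -8) → max 10
Smallest of these is 5.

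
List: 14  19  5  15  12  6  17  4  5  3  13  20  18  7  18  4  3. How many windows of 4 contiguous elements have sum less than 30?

[14, 19, 5, 15] → sum 53
[19, 5, 15, 12] → sum 51
[5, 15, 12, 6] → sum 38
[15, 12, 6, 17] → sum 50
[12, 6, 17, 4] → sum 39
[6, 17, 4, 5] → sum 32
[17, 4, 5, 3] → sum 29  < 30 ✓
[4, 5, 3, 13] → sum 25  < 30 ✓
[5, 3, 13, 20] → sum 41
[3, 13, 20, 18] → sum 54
[13, 20, 18, 7] → sum 58
[20, 18, 7, 18] → sum 63
[18, 7, 18, 4] → sum 47
[7, 18, 4, 3] → sum 32
2 windows satisfy the condition.

2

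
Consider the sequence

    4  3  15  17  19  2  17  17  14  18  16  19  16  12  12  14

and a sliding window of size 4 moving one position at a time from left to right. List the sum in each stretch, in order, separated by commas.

4 3 15 17 → sum 39
3 15 17 19 → sum 54
15 17 19 2 → sum 53
17 19 2 17 → sum 55
19 2 17 17 → sum 55
2 17 17 14 → sum 50
17 17 14 18 → sum 66
17 14 18 16 → sum 65
14 18 16 19 → sum 67
18 16 19 16 → sum 69
16 19 16 12 → sum 63
19 16 12 12 → sum 59
16 12 12 14 → sum 54

39, 54, 53, 55, 55, 50, 66, 65, 67, 69, 63, 59, 54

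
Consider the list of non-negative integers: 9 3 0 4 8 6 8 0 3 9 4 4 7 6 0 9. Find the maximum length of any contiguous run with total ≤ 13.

Extend to the right; shrink from the left whenever the sum exceeds 13:
add 9: [9] sum 9, len 1
add 3: [9, 3] sum 12, len 2
add 0: [9, 3, 0] sum 12, len 3
add 4: [3, 0, 4] sum 7, len 3
add 8: [0, 4, 8] sum 12, len 3
add 6: [6] sum 6, len 1
add 8: [8] sum 8, len 1
add 0: [8, 0] sum 8, len 2
add 3: [8, 0, 3] sum 11, len 3
add 9: [0, 3, 9] sum 12, len 3
add 4: [9, 4] sum 13, len 2
add 4: [4, 4] sum 8, len 2
add 7: [4, 7] sum 11, len 2
add 6: [7, 6] sum 13, len 2
add 0: [7, 6, 0] sum 13, len 3
add 9: [0, 9] sum 9, len 2
Longest length seen: 3.

3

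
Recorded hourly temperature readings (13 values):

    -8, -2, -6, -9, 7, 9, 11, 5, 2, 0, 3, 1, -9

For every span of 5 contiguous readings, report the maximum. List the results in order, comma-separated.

7, 9, 11, 11, 11, 11, 11, 5, 3

(-8, -2, -6, -9, 7) → max 7
(-2, -6, -9, 7, 9) → max 9
(-6, -9, 7, 9, 11) → max 11
(-9, 7, 9, 11, 5) → max 11
(7, 9, 11, 5, 2) → max 11
(9, 11, 5, 2, 0) → max 11
(11, 5, 2, 0, 3) → max 11
(5, 2, 0, 3, 1) → max 5
(2, 0, 3, 1, -9) → max 3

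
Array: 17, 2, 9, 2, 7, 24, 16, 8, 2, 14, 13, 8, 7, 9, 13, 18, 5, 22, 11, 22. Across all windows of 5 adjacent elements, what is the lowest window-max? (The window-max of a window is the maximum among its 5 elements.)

Each size-5 window and its max:
(17, 2, 9, 2, 7) → max 17
(2, 9, 2, 7, 24) → max 24
(9, 2, 7, 24, 16) → max 24
(2, 7, 24, 16, 8) → max 24
(7, 24, 16, 8, 2) → max 24
(24, 16, 8, 2, 14) → max 24
(16, 8, 2, 14, 13) → max 16
(8, 2, 14, 13, 8) → max 14
(2, 14, 13, 8, 7) → max 14
(14, 13, 8, 7, 9) → max 14
(13, 8, 7, 9, 13) → max 13
(8, 7, 9, 13, 18) → max 18
(7, 9, 13, 18, 5) → max 18
(9, 13, 18, 5, 22) → max 22
(13, 18, 5, 22, 11) → max 22
(18, 5, 22, 11, 22) → max 22
Lowest of these is 13.

13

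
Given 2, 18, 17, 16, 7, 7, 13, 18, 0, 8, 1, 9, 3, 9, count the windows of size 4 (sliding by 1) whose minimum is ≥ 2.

5

(2, 18, 17, 16) → min 2  ≥ 2 ✓
(18, 17, 16, 7) → min 7  ≥ 2 ✓
(17, 16, 7, 7) → min 7  ≥ 2 ✓
(16, 7, 7, 13) → min 7  ≥ 2 ✓
(7, 7, 13, 18) → min 7  ≥ 2 ✓
(7, 13, 18, 0) → min 0
(13, 18, 0, 8) → min 0
(18, 0, 8, 1) → min 0
(0, 8, 1, 9) → min 0
(8, 1, 9, 3) → min 1
(1, 9, 3, 9) → min 1
5 windows satisfy the condition.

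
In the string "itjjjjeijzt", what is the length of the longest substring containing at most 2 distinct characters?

Extend right; when distinct count exceeds 2, shrink from the left:
add i: window [i] (1 distinct), len 1
add t: window [i, t] (2 distinct), len 2
add j: window [t, j] (2 distinct), len 2
add j: window [t, j, j] (2 distinct), len 3
add j: window [t, j, j, j] (2 distinct), len 4
add j: window [t, j, j, j, j] (2 distinct), len 5
add e: window [j, j, j, j, e] (2 distinct), len 5
add i: window [e, i] (2 distinct), len 2
add j: window [i, j] (2 distinct), len 2
add z: window [j, z] (2 distinct), len 2
add t: window [z, t] (2 distinct), len 2
Longest length with ≤2 distinct: 5.

5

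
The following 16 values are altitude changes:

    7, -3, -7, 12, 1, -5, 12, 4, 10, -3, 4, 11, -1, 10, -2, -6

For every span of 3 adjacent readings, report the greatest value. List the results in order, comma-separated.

7, 12, 12, 12, 12, 12, 12, 10, 10, 11, 11, 11, 10, 10

Sliding a size-3 window across the 16 values:
(7, -3, -7) → max 7
(-3, -7, 12) → max 12
(-7, 12, 1) → max 12
(12, 1, -5) → max 12
(1, -5, 12) → max 12
(-5, 12, 4) → max 12
(12, 4, 10) → max 12
(4, 10, -3) → max 10
(10, -3, 4) → max 10
(-3, 4, 11) → max 11
(4, 11, -1) → max 11
(11, -1, 10) → max 11
(-1, 10, -2) → max 10
(10, -2, -6) → max 10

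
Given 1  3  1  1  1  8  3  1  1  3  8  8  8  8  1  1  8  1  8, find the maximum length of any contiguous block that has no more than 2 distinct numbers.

9

Extend right; when distinct count exceeds 2, shrink from the left:
add 1: window [1] (1 distinct), len 1
add 3: window [1, 3] (2 distinct), len 2
add 1: window [1, 3, 1] (2 distinct), len 3
add 1: window [1, 3, 1, 1] (2 distinct), len 4
add 1: window [1, 3, 1, 1, 1] (2 distinct), len 5
add 8: window [1, 1, 1, 8] (2 distinct), len 4
add 3: window [8, 3] (2 distinct), len 2
add 1: window [3, 1] (2 distinct), len 2
add 1: window [3, 1, 1] (2 distinct), len 3
add 3: window [3, 1, 1, 3] (2 distinct), len 4
add 8: window [3, 8] (2 distinct), len 2
add 8: window [3, 8, 8] (2 distinct), len 3
add 8: window [3, 8, 8, 8] (2 distinct), len 4
add 8: window [3, 8, 8, 8, 8] (2 distinct), len 5
add 1: window [8, 8, 8, 8, 1] (2 distinct), len 5
add 1: window [8, 8, 8, 8, 1, 1] (2 distinct), len 6
add 8: window [8, 8, 8, 8, 1, 1, 8] (2 distinct), len 7
add 1: window [8, 8, 8, 8, 1, 1, 8, 1] (2 distinct), len 8
add 8: window [8, 8, 8, 8, 1, 1, 8, 1, 8] (2 distinct), len 9
Longest length with ≤2 distinct: 9.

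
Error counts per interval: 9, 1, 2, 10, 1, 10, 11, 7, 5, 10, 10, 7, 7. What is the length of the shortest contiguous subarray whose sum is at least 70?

9

add 9: running sum 9 < 70
add 1: running sum 10 < 70
add 2: running sum 12 < 70
add 10: running sum 22 < 70
add 1: running sum 23 < 70
add 10: running sum 33 < 70
add 11: running sum 44 < 70
add 7: running sum 51 < 70
add 5: running sum 56 < 70
add 10: running sum 66 < 70
add 10: shortest ending here [9, 1, 2, 10, 1, 10, 11, 7, 5, 10, 10] sum 76, len 11
add 7: shortest ending here [10, 1, 10, 11, 7, 5, 10, 10, 7] sum 71, len 9
add 7: shortest ending here [10, 1, 10, 11, 7, 5, 10, 10, 7, 7] sum 78, len 10
Shortest qualifying length: 9.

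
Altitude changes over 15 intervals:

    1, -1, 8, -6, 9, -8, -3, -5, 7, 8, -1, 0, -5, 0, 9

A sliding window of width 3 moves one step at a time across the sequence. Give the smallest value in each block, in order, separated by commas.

[1, -1, 8] → min -1
[-1, 8, -6] → min -6
[8, -6, 9] → min -6
[-6, 9, -8] → min -8
[9, -8, -3] → min -8
[-8, -3, -5] → min -8
[-3, -5, 7] → min -5
[-5, 7, 8] → min -5
[7, 8, -1] → min -1
[8, -1, 0] → min -1
[-1, 0, -5] → min -5
[0, -5, 0] → min -5
[-5, 0, 9] → min -5

-1, -6, -6, -8, -8, -8, -5, -5, -1, -1, -5, -5, -5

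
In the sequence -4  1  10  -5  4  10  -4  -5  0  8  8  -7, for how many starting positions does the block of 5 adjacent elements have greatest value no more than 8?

[-4, 1, 10, -5, 4] → max 10
[1, 10, -5, 4, 10] → max 10
[10, -5, 4, 10, -4] → max 10
[-5, 4, 10, -4, -5] → max 10
[4, 10, -4, -5, 0] → max 10
[10, -4, -5, 0, 8] → max 10
[-4, -5, 0, 8, 8] → max 8  ≤ 8 ✓
[-5, 0, 8, 8, -7] → max 8  ≤ 8 ✓
2 windows satisfy the condition.

2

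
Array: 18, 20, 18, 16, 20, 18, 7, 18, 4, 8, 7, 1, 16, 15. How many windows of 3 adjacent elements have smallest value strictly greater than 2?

18 20 18 → min 18  > 2 ✓
20 18 16 → min 16  > 2 ✓
18 16 20 → min 16  > 2 ✓
16 20 18 → min 16  > 2 ✓
20 18 7 → min 7  > 2 ✓
18 7 18 → min 7  > 2 ✓
7 18 4 → min 4  > 2 ✓
18 4 8 → min 4  > 2 ✓
4 8 7 → min 4  > 2 ✓
8 7 1 → min 1
7 1 16 → min 1
1 16 15 → min 1
9 windows satisfy the condition.

9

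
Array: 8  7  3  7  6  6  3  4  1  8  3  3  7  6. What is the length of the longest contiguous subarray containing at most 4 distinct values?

[8] 1 distinct, len 1
[8, 7] 2 distinct, len 2
[8, 7, 3] 3 distinct, len 3
[8, 7, 3, 7] 3 distinct, len 4
[8, 7, 3, 7, 6] 4 distinct, len 5
[8, 7, 3, 7, 6, 6] 4 distinct, len 6
[8, 7, 3, 7, 6, 6, 3] 4 distinct, len 7
[7, 3, 7, 6, 6, 3, 4] 4 distinct, len 7
[6, 6, 3, 4, 1] 4 distinct, len 5
[3, 4, 1, 8] 4 distinct, len 4
[3, 4, 1, 8, 3] 4 distinct, len 5
[3, 4, 1, 8, 3, 3] 4 distinct, len 6
[1, 8, 3, 3, 7] 4 distinct, len 5
[8, 3, 3, 7, 6] 4 distinct, len 5
Longest length with ≤4 distinct: 7.

7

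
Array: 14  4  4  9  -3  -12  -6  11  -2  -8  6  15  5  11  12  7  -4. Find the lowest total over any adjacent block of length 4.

-12

Each size-4 window and its sum:
14 4 4 9 → sum 31
4 4 9 -3 → sum 14
4 9 -3 -12 → sum -2
9 -3 -12 -6 → sum -12
-3 -12 -6 11 → sum -10
-12 -6 11 -2 → sum -9
-6 11 -2 -8 → sum -5
11 -2 -8 6 → sum 7
-2 -8 6 15 → sum 11
-8 6 15 5 → sum 18
6 15 5 11 → sum 37
15 5 11 12 → sum 43
5 11 12 7 → sum 35
11 12 7 -4 → sum 26
Lowest of these is -12.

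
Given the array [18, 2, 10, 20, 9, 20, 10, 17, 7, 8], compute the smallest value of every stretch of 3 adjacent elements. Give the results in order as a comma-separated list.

2, 2, 9, 9, 9, 10, 7, 7

(18, 2, 10) → min 2
(2, 10, 20) → min 2
(10, 20, 9) → min 9
(20, 9, 20) → min 9
(9, 20, 10) → min 9
(20, 10, 17) → min 10
(10, 17, 7) → min 7
(17, 7, 8) → min 7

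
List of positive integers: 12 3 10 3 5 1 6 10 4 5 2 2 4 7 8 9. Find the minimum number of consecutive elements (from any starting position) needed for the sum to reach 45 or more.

8

Extend right; whenever the sum reaches 45, record the length and shrink from the left:
add 12: running sum 12 < 45
add 3: running sum 15 < 45
add 10: running sum 25 < 45
add 3: running sum 28 < 45
add 5: running sum 33 < 45
add 1: running sum 34 < 45
add 6: running sum 40 < 45
add 10: shortest ending here [12, 3, 10, 3, 5, 1, 6, 10] sum 50, len 8
add 4: shortest ending here [12, 3, 10, 3, 5, 1, 6, 10, 4] sum 54, len 9
add 5: shortest ending here [3, 10, 3, 5, 1, 6, 10, 4, 5] sum 47, len 9
add 2: shortest ending here [10, 3, 5, 1, 6, 10, 4, 5, 2] sum 46, len 9
add 2: shortest ending here [10, 3, 5, 1, 6, 10, 4, 5, 2, 2] sum 48, len 10
add 4: shortest ending here [10, 3, 5, 1, 6, 10, 4, 5, 2, 2, 4] sum 52, len 11
add 7: shortest ending here [5, 1, 6, 10, 4, 5, 2, 2, 4, 7] sum 46, len 10
add 8: shortest ending here [6, 10, 4, 5, 2, 2, 4, 7, 8] sum 48, len 9
add 9: shortest ending here [10, 4, 5, 2, 2, 4, 7, 8, 9] sum 51, len 9
Shortest qualifying length: 8.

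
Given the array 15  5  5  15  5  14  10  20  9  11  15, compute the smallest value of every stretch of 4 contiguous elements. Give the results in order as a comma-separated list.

15 5 5 15 → min 5
5 5 15 5 → min 5
5 15 5 14 → min 5
15 5 14 10 → min 5
5 14 10 20 → min 5
14 10 20 9 → min 9
10 20 9 11 → min 9
20 9 11 15 → min 9

5, 5, 5, 5, 5, 9, 9, 9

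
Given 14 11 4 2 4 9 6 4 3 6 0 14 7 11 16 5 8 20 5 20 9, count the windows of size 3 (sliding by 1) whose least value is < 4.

8

[14, 11, 4] → min 4
[11, 4, 2] → min 2  < 4 ✓
[4, 2, 4] → min 2  < 4 ✓
[2, 4, 9] → min 2  < 4 ✓
[4, 9, 6] → min 4
[9, 6, 4] → min 4
[6, 4, 3] → min 3  < 4 ✓
[4, 3, 6] → min 3  < 4 ✓
[3, 6, 0] → min 0  < 4 ✓
[6, 0, 14] → min 0  < 4 ✓
[0, 14, 7] → min 0  < 4 ✓
[14, 7, 11] → min 7
[7, 11, 16] → min 7
[11, 16, 5] → min 5
[16, 5, 8] → min 5
[5, 8, 20] → min 5
[8, 20, 5] → min 5
[20, 5, 20] → min 5
[5, 20, 9] → min 5
8 windows satisfy the condition.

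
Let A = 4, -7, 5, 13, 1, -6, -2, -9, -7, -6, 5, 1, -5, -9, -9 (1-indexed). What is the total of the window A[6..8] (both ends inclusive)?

-17

Elements at indices 6..8: -6, -2, -9
sum(-6, -2, -9) = -17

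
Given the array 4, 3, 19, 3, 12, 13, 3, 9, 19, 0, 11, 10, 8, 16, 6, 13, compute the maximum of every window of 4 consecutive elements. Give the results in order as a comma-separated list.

19, 19, 19, 13, 13, 19, 19, 19, 19, 11, 16, 16, 16

(4, 3, 19, 3) → max 19
(3, 19, 3, 12) → max 19
(19, 3, 12, 13) → max 19
(3, 12, 13, 3) → max 13
(12, 13, 3, 9) → max 13
(13, 3, 9, 19) → max 19
(3, 9, 19, 0) → max 19
(9, 19, 0, 11) → max 19
(19, 0, 11, 10) → max 19
(0, 11, 10, 8) → max 11
(11, 10, 8, 16) → max 16
(10, 8, 16, 6) → max 16
(8, 16, 6, 13) → max 16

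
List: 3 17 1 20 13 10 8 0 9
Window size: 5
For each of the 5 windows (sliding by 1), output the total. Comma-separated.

54, 61, 52, 51, 40

Sliding a size-5 window across the 9 values:
[3, 17, 1, 20, 13] → sum 54
[17, 1, 20, 13, 10] → sum 61
[1, 20, 13, 10, 8] → sum 52
[20, 13, 10, 8, 0] → sum 51
[13, 10, 8, 0, 9] → sum 40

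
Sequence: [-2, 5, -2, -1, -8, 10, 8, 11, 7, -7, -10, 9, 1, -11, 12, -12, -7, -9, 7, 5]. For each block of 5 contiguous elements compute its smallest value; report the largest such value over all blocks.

-7

[-2, 5, -2, -1, -8] → min -8
[5, -2, -1, -8, 10] → min -8
[-2, -1, -8, 10, 8] → min -8
[-1, -8, 10, 8, 11] → min -8
[-8, 10, 8, 11, 7] → min -8
[10, 8, 11, 7, -7] → min -7
[8, 11, 7, -7, -10] → min -10
[11, 7, -7, -10, 9] → min -10
[7, -7, -10, 9, 1] → min -10
[-7, -10, 9, 1, -11] → min -11
[-10, 9, 1, -11, 12] → min -11
[9, 1, -11, 12, -12] → min -12
[1, -11, 12, -12, -7] → min -12
[-11, 12, -12, -7, -9] → min -12
[12, -12, -7, -9, 7] → min -12
[-12, -7, -9, 7, 5] → min -12
Largest of these is -7.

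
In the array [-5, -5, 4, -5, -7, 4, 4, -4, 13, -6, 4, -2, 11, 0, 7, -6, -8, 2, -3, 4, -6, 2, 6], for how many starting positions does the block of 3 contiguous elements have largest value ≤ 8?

(-5, -5, 4) → max 4  ≤ 8 ✓
(-5, 4, -5) → max 4  ≤ 8 ✓
(4, -5, -7) → max 4  ≤ 8 ✓
(-5, -7, 4) → max 4  ≤ 8 ✓
(-7, 4, 4) → max 4  ≤ 8 ✓
(4, 4, -4) → max 4  ≤ 8 ✓
(4, -4, 13) → max 13
(-4, 13, -6) → max 13
(13, -6, 4) → max 13
(-6, 4, -2) → max 4  ≤ 8 ✓
(4, -2, 11) → max 11
(-2, 11, 0) → max 11
(11, 0, 7) → max 11
(0, 7, -6) → max 7  ≤ 8 ✓
(7, -6, -8) → max 7  ≤ 8 ✓
(-6, -8, 2) → max 2  ≤ 8 ✓
(-8, 2, -3) → max 2  ≤ 8 ✓
(2, -3, 4) → max 4  ≤ 8 ✓
(-3, 4, -6) → max 4  ≤ 8 ✓
(4, -6, 2) → max 4  ≤ 8 ✓
(-6, 2, 6) → max 6  ≤ 8 ✓
15 windows satisfy the condition.

15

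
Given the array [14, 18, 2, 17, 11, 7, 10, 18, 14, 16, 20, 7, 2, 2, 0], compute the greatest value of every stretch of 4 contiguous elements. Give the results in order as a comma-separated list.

18, 18, 17, 17, 18, 18, 18, 20, 20, 20, 20, 7

14 18 2 17 → max 18
18 2 17 11 → max 18
2 17 11 7 → max 17
17 11 7 10 → max 17
11 7 10 18 → max 18
7 10 18 14 → max 18
10 18 14 16 → max 18
18 14 16 20 → max 20
14 16 20 7 → max 20
16 20 7 2 → max 20
20 7 2 2 → max 20
7 2 2 0 → max 7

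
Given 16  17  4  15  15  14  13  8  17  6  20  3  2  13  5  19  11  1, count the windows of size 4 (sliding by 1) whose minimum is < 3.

5

16 17 4 15 → min 4
17 4 15 15 → min 4
4 15 15 14 → min 4
15 15 14 13 → min 13
15 14 13 8 → min 8
14 13 8 17 → min 8
13 8 17 6 → min 6
8 17 6 20 → min 6
17 6 20 3 → min 3
6 20 3 2 → min 2  < 3 ✓
20 3 2 13 → min 2  < 3 ✓
3 2 13 5 → min 2  < 3 ✓
2 13 5 19 → min 2  < 3 ✓
13 5 19 11 → min 5
5 19 11 1 → min 1  < 3 ✓
5 windows satisfy the condition.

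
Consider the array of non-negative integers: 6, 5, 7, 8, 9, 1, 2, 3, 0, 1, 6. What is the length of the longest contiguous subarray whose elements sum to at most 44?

[6] sum 6 len 1
[6, 5] sum 11 len 2
[6, 5, 7] sum 18 len 3
[6, 5, 7, 8] sum 26 len 4
[6, 5, 7, 8, 9] sum 35 len 5
[6, 5, 7, 8, 9, 1] sum 36 len 6
[6, 5, 7, 8, 9, 1, 2] sum 38 len 7
[6, 5, 7, 8, 9, 1, 2, 3] sum 41 len 8
[6, 5, 7, 8, 9, 1, 2, 3, 0] sum 41 len 9
[6, 5, 7, 8, 9, 1, 2, 3, 0, 1] sum 42 len 10
[5, 7, 8, 9, 1, 2, 3, 0, 1, 6] sum 42 len 10
Longest length seen: 10.

10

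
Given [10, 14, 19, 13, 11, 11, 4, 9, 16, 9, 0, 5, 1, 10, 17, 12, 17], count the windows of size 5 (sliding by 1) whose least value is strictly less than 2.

10 14 19 13 11 → min 10
14 19 13 11 11 → min 11
19 13 11 11 4 → min 4
13 11 11 4 9 → min 4
11 11 4 9 16 → min 4
11 4 9 16 9 → min 4
4 9 16 9 0 → min 0  < 2 ✓
9 16 9 0 5 → min 0  < 2 ✓
16 9 0 5 1 → min 0  < 2 ✓
9 0 5 1 10 → min 0  < 2 ✓
0 5 1 10 17 → min 0  < 2 ✓
5 1 10 17 12 → min 1  < 2 ✓
1 10 17 12 17 → min 1  < 2 ✓
7 windows satisfy the condition.

7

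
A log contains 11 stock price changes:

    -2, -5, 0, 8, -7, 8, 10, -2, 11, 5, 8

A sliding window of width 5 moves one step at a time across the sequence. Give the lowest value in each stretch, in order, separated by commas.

-7, -7, -7, -7, -7, -2, -2

(-2, -5, 0, 8, -7) → min -7
(-5, 0, 8, -7, 8) → min -7
(0, 8, -7, 8, 10) → min -7
(8, -7, 8, 10, -2) → min -7
(-7, 8, 10, -2, 11) → min -7
(8, 10, -2, 11, 5) → min -2
(10, -2, 11, 5, 8) → min -2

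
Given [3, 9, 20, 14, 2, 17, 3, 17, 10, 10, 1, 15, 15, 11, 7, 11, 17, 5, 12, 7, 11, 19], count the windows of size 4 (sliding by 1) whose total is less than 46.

13

3 9 20 14 → sum 46
9 20 14 2 → sum 45  < 46 ✓
20 14 2 17 → sum 53
14 2 17 3 → sum 36  < 46 ✓
2 17 3 17 → sum 39  < 46 ✓
17 3 17 10 → sum 47
3 17 10 10 → sum 40  < 46 ✓
17 10 10 1 → sum 38  < 46 ✓
10 10 1 15 → sum 36  < 46 ✓
10 1 15 15 → sum 41  < 46 ✓
1 15 15 11 → sum 42  < 46 ✓
15 15 11 7 → sum 48
15 11 7 11 → sum 44  < 46 ✓
11 7 11 17 → sum 46
7 11 17 5 → sum 40  < 46 ✓
11 17 5 12 → sum 45  < 46 ✓
17 5 12 7 → sum 41  < 46 ✓
5 12 7 11 → sum 35  < 46 ✓
12 7 11 19 → sum 49
13 windows satisfy the condition.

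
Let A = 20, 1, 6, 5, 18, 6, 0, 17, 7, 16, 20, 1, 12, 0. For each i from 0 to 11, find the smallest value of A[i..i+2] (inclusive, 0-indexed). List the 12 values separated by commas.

1, 1, 5, 5, 0, 0, 0, 7, 7, 1, 1, 0

(20, 1, 6) → min 1
(1, 6, 5) → min 1
(6, 5, 18) → min 5
(5, 18, 6) → min 5
(18, 6, 0) → min 0
(6, 0, 17) → min 0
(0, 17, 7) → min 0
(17, 7, 16) → min 7
(7, 16, 20) → min 7
(16, 20, 1) → min 1
(20, 1, 12) → min 1
(1, 12, 0) → min 0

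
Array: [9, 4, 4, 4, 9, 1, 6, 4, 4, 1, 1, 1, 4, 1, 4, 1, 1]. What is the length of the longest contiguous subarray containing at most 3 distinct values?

12

Extend right; when distinct count exceeds 3, shrink from the left:
[9] 1 distinct, len 1
[9, 4] 2 distinct, len 2
[9, 4, 4] 2 distinct, len 3
[9, 4, 4, 4] 2 distinct, len 4
[9, 4, 4, 4, 9] 2 distinct, len 5
[9, 4, 4, 4, 9, 1] 3 distinct, len 6
[9, 1, 6] 3 distinct, len 3
[1, 6, 4] 3 distinct, len 3
[1, 6, 4, 4] 3 distinct, len 4
[1, 6, 4, 4, 1] 3 distinct, len 5
[1, 6, 4, 4, 1, 1] 3 distinct, len 6
[1, 6, 4, 4, 1, 1, 1] 3 distinct, len 7
[1, 6, 4, 4, 1, 1, 1, 4] 3 distinct, len 8
[1, 6, 4, 4, 1, 1, 1, 4, 1] 3 distinct, len 9
[1, 6, 4, 4, 1, 1, 1, 4, 1, 4] 3 distinct, len 10
[1, 6, 4, 4, 1, 1, 1, 4, 1, 4, 1] 3 distinct, len 11
[1, 6, 4, 4, 1, 1, 1, 4, 1, 4, 1, 1] 3 distinct, len 12
Longest length with ≤3 distinct: 12.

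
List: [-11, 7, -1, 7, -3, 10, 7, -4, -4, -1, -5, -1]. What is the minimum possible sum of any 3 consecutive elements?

-10

-11 7 -1 → sum -5
7 -1 7 → sum 13
-1 7 -3 → sum 3
7 -3 10 → sum 14
-3 10 7 → sum 14
10 7 -4 → sum 13
7 -4 -4 → sum -1
-4 -4 -1 → sum -9
-4 -1 -5 → sum -10
-1 -5 -1 → sum -7
Minimum of these is -10.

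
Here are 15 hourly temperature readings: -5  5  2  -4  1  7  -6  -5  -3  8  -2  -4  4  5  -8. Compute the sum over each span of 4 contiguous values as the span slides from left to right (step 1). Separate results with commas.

-2, 4, 6, -2, -3, -7, -6, -2, -1, 6, 3, -3

[-5, 5, 2, -4] → sum -2
[5, 2, -4, 1] → sum 4
[2, -4, 1, 7] → sum 6
[-4, 1, 7, -6] → sum -2
[1, 7, -6, -5] → sum -3
[7, -6, -5, -3] → sum -7
[-6, -5, -3, 8] → sum -6
[-5, -3, 8, -2] → sum -2
[-3, 8, -2, -4] → sum -1
[8, -2, -4, 4] → sum 6
[-2, -4, 4, 5] → sum 3
[-4, 4, 5, -8] → sum -3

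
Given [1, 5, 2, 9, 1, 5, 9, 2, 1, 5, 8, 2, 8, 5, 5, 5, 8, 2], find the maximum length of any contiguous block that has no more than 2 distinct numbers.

add 1: window [1] (1 distinct), len 1
add 5: window [1, 5] (2 distinct), len 2
add 2: window [5, 2] (2 distinct), len 2
add 9: window [2, 9] (2 distinct), len 2
add 1: window [9, 1] (2 distinct), len 2
add 5: window [1, 5] (2 distinct), len 2
add 9: window [5, 9] (2 distinct), len 2
add 2: window [9, 2] (2 distinct), len 2
add 1: window [2, 1] (2 distinct), len 2
add 5: window [1, 5] (2 distinct), len 2
add 8: window [5, 8] (2 distinct), len 2
add 2: window [8, 2] (2 distinct), len 2
add 8: window [8, 2, 8] (2 distinct), len 3
add 5: window [8, 5] (2 distinct), len 2
add 5: window [8, 5, 5] (2 distinct), len 3
add 5: window [8, 5, 5, 5] (2 distinct), len 4
add 8: window [8, 5, 5, 5, 8] (2 distinct), len 5
add 2: window [8, 2] (2 distinct), len 2
Longest length with ≤2 distinct: 5.

5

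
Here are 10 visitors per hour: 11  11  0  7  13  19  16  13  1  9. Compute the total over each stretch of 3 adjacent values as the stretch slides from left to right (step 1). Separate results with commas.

(11, 11, 0) → sum 22
(11, 0, 7) → sum 18
(0, 7, 13) → sum 20
(7, 13, 19) → sum 39
(13, 19, 16) → sum 48
(19, 16, 13) → sum 48
(16, 13, 1) → sum 30
(13, 1, 9) → sum 23

22, 18, 20, 39, 48, 48, 30, 23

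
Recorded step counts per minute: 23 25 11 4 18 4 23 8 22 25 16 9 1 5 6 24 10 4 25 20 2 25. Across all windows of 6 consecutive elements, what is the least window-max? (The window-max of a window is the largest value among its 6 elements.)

23

(23, 25, 11, 4, 18, 4) → max 25
(25, 11, 4, 18, 4, 23) → max 25
(11, 4, 18, 4, 23, 8) → max 23
(4, 18, 4, 23, 8, 22) → max 23
(18, 4, 23, 8, 22, 25) → max 25
(4, 23, 8, 22, 25, 16) → max 25
(23, 8, 22, 25, 16, 9) → max 25
(8, 22, 25, 16, 9, 1) → max 25
(22, 25, 16, 9, 1, 5) → max 25
(25, 16, 9, 1, 5, 6) → max 25
(16, 9, 1, 5, 6, 24) → max 24
(9, 1, 5, 6, 24, 10) → max 24
(1, 5, 6, 24, 10, 4) → max 24
(5, 6, 24, 10, 4, 25) → max 25
(6, 24, 10, 4, 25, 20) → max 25
(24, 10, 4, 25, 20, 2) → max 25
(10, 4, 25, 20, 2, 25) → max 25
Least of these is 23.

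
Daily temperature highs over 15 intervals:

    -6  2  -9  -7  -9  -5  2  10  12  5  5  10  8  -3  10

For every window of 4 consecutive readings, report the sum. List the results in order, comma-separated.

-20, -23, -30, -19, -2, 19, 29, 32, 32, 28, 20, 25

[-6, 2, -9, -7] → sum -20
[2, -9, -7, -9] → sum -23
[-9, -7, -9, -5] → sum -30
[-7, -9, -5, 2] → sum -19
[-9, -5, 2, 10] → sum -2
[-5, 2, 10, 12] → sum 19
[2, 10, 12, 5] → sum 29
[10, 12, 5, 5] → sum 32
[12, 5, 5, 10] → sum 32
[5, 5, 10, 8] → sum 28
[5, 10, 8, -3] → sum 20
[10, 8, -3, 10] → sum 25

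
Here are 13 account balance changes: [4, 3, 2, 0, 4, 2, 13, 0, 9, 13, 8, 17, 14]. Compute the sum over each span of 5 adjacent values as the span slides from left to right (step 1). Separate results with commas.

4 3 2 0 4 → sum 13
3 2 0 4 2 → sum 11
2 0 4 2 13 → sum 21
0 4 2 13 0 → sum 19
4 2 13 0 9 → sum 28
2 13 0 9 13 → sum 37
13 0 9 13 8 → sum 43
0 9 13 8 17 → sum 47
9 13 8 17 14 → sum 61

13, 11, 21, 19, 28, 37, 43, 47, 61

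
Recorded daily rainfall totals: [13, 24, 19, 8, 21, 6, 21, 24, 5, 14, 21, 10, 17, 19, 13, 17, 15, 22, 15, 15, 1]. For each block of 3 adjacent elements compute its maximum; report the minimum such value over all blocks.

13 24 19 → max 24
24 19 8 → max 24
19 8 21 → max 21
8 21 6 → max 21
21 6 21 → max 21
6 21 24 → max 24
21 24 5 → max 24
24 5 14 → max 24
5 14 21 → max 21
14 21 10 → max 21
21 10 17 → max 21
10 17 19 → max 19
17 19 13 → max 19
19 13 17 → max 19
13 17 15 → max 17
17 15 22 → max 22
15 22 15 → max 22
22 15 15 → max 22
15 15 1 → max 15
Minimum of these is 15.

15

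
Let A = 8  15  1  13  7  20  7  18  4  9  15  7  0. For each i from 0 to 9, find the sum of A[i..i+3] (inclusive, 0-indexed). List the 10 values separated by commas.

37, 36, 41, 47, 52, 49, 38, 46, 35, 31

Sliding a size-4 window across the 13 values:
(8, 15, 1, 13) → sum 37
(15, 1, 13, 7) → sum 36
(1, 13, 7, 20) → sum 41
(13, 7, 20, 7) → sum 47
(7, 20, 7, 18) → sum 52
(20, 7, 18, 4) → sum 49
(7, 18, 4, 9) → sum 38
(18, 4, 9, 15) → sum 46
(4, 9, 15, 7) → sum 35
(9, 15, 7, 0) → sum 31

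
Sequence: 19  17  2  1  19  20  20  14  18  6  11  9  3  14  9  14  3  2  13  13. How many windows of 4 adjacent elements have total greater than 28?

16

19 17 2 1 → sum 39  > 28 ✓
17 2 1 19 → sum 39  > 28 ✓
2 1 19 20 → sum 42  > 28 ✓
1 19 20 20 → sum 60  > 28 ✓
19 20 20 14 → sum 73  > 28 ✓
20 20 14 18 → sum 72  > 28 ✓
20 14 18 6 → sum 58  > 28 ✓
14 18 6 11 → sum 49  > 28 ✓
18 6 11 9 → sum 44  > 28 ✓
6 11 9 3 → sum 29  > 28 ✓
11 9 3 14 → sum 37  > 28 ✓
9 3 14 9 → sum 35  > 28 ✓
3 14 9 14 → sum 40  > 28 ✓
14 9 14 3 → sum 40  > 28 ✓
9 14 3 2 → sum 28
14 3 2 13 → sum 32  > 28 ✓
3 2 13 13 → sum 31  > 28 ✓
16 windows satisfy the condition.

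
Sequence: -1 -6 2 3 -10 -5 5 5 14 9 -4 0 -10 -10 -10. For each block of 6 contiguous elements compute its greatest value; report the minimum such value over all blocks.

3

-1 -6 2 3 -10 -5 → max 3
-6 2 3 -10 -5 5 → max 5
2 3 -10 -5 5 5 → max 5
3 -10 -5 5 5 14 → max 14
-10 -5 5 5 14 9 → max 14
-5 5 5 14 9 -4 → max 14
5 5 14 9 -4 0 → max 14
5 14 9 -4 0 -10 → max 14
14 9 -4 0 -10 -10 → max 14
9 -4 0 -10 -10 -10 → max 9
Minimum of these is 3.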